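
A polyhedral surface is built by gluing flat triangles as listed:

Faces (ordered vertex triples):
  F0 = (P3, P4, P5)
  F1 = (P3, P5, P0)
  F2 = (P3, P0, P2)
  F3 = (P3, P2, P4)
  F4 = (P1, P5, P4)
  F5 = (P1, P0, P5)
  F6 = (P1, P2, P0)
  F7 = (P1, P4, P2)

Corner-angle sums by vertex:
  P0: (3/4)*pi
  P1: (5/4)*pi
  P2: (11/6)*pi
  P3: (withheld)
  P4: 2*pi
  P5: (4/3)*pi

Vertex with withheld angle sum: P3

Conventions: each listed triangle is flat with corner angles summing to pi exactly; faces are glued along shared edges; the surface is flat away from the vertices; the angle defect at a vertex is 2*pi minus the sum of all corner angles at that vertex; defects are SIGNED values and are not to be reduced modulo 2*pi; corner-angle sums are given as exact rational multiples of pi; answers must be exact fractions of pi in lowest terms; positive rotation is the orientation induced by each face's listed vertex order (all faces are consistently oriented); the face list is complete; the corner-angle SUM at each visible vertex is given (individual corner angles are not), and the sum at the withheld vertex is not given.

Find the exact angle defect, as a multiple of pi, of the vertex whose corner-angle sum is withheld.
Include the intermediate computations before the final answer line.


V = 6, E = 12, F = 8; chi = V - E + F = 2
Gauss-Bonnet: total defect = 2*pi*chi = 4*pi; visible defects sum to (17/6)*pi

Answer: defect(P3) = (7/6)*pi


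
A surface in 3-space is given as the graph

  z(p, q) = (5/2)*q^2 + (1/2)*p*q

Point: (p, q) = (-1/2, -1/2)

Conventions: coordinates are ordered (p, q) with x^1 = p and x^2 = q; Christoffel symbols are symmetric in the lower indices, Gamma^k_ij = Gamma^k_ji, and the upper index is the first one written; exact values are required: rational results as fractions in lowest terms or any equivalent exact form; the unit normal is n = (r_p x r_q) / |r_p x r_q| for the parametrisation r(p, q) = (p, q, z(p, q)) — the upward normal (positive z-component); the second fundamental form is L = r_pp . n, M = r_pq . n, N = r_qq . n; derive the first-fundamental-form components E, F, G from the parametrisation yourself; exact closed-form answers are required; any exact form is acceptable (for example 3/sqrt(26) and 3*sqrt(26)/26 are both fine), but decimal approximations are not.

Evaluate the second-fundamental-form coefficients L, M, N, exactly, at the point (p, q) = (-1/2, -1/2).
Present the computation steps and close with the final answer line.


z_p = -1/4, z_q = -11/4, z_pp = 0, z_pq = 1/2, z_qq = 5
E = 17/16, F = 11/16, G = 137/16; answer radicand W^2 = 69/8
unnormalised second-form numerators: l = 0, m = 1/2, n = 5; L = l/sqrt(69/8), and similarly M = m/sqrt(W^2), N = n/sqrt(W^2)

Answer: L = 0, M = sqrt(138)/69, N = 10*sqrt(138)/69


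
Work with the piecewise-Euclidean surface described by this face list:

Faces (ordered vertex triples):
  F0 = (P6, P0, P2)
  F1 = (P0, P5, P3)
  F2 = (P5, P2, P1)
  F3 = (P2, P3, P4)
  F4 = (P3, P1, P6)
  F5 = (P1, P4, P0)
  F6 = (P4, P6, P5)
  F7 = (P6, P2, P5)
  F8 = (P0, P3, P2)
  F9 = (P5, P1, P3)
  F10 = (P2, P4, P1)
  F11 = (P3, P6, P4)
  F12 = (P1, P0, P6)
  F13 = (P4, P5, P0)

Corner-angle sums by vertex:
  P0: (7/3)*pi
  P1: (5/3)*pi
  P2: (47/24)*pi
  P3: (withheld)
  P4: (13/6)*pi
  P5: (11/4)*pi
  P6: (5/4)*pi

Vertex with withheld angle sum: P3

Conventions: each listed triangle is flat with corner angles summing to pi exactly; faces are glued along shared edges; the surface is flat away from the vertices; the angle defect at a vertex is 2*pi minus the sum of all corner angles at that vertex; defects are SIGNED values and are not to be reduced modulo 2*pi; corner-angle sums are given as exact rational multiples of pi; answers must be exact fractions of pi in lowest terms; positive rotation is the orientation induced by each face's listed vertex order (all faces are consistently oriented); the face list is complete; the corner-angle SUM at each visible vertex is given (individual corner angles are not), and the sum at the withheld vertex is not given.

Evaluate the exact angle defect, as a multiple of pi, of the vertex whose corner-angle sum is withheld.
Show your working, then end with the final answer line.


V = 7, E = 21, F = 14; chi = V - E + F = 0
Gauss-Bonnet: total defect = 2*pi*chi = 0; visible defects sum to -pi/8

Answer: defect(P3) = pi/8


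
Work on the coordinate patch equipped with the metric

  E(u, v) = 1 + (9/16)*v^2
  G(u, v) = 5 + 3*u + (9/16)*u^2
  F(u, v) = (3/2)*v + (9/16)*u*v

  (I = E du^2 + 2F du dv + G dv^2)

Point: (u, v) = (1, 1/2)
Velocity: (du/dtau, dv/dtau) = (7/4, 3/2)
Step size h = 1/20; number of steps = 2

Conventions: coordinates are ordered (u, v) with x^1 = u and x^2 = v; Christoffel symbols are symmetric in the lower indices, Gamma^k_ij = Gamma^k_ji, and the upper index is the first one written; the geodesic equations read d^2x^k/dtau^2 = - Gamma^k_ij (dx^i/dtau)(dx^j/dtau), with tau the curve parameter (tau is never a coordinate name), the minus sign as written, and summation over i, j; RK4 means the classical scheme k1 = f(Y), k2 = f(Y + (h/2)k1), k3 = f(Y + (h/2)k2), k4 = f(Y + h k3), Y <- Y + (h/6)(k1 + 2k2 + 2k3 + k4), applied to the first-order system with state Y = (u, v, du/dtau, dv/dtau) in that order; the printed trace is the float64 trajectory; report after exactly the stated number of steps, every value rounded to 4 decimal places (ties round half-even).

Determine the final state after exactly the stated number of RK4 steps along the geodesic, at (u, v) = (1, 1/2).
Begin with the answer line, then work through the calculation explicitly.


Answer: u = 1.1741, v = 0.6441, du/dtau = 1.7323, dv/dtau = 1.3837

f(Y) = (du/dtau, dv/dtau, -Gamma^u_ij Y'^i Y'^j, -Gamma^v_ij Y'^i Y'^j) with the Gammas evaluated at the stage position; h = 0.050000; intermediate values shown to 6 dp
step 0: u = 1.0000, v = 0.5000, du/dtau = 1.7500, dv/dtau = 1.5000
step 1:
  k1: at (u, v) = (1.000000, 0.500000), (du/dtau, dv/dtau) = (1.750000, 1.500000); Gamma_uuu = 0.000000, Gamma_uuv = 0.032316, Gamma_uvv = 0.000000, Gamma_vuu = 0.000000, Gamma_vuv = 0.236984, Gamma_vvv = 0.000000; k1 = (1.750000, 1.500000, -0.169659, -1.244165)
  k2: at (u, v) = (1.043750, 0.537500), (du/dtau, dv/dtau) = (1.745759, 1.468896); Gamma_uuu = 0.000000, Gamma_uuv = 0.033946, Gamma_uvv = 0.000000, Gamma_vuu = 0.000000, Gamma_vuv = 0.234334, Gamma_vvv = 0.000000; k2 = (1.745759, 1.468896, -0.174099, -1.201823)
  k3: at (u, v) = (1.043644, 0.536722), (du/dtau, dv/dtau) = (1.745648, 1.469954); Gamma_uuu = 0.000000, Gamma_uuv = 0.033901, Gamma_uvv = 0.000000, Gamma_vuu = 0.000000, Gamma_vuv = 0.234351, Gamma_vvv = 0.000000; k3 = (1.745648, 1.469954, -0.173979, -1.202702)
  k4: at (u, v) = (1.087282, 0.573498), (du/dtau, dv/dtau) = (1.741301, 1.439865); Gamma_uuu = 0.000000, Gamma_uuv = 0.035404, Gamma_uvv = 0.000000, Gamma_vuu = 0.000000, Gamma_vuv = 0.231742, Gamma_vvv = 0.000000; k4 = (1.741301, 1.439865, -0.177531, -1.162066)
  Y <- Y + (h/6)(k1 + 2k2 + 2k3 + k4): u = 1.0873, v = 0.5735, du/dtau = 1.7413, dv/dtau = 1.4399
step 2:
  k1: at (u, v) = (1.087284, 0.573480), (du/dtau, dv/dtau) = (1.741305, 1.439873); Gamma_uuu = 0.000000, Gamma_uuv = 0.035403, Gamma_uvv = 0.000000, Gamma_vuu = 0.000000, Gamma_vuv = 0.231742, Gamma_vvv = 0.000000; k1 = (1.741305, 1.439873, -0.177527, -1.162076)
  k2: at (u, v) = (1.130817, 0.609477), (du/dtau, dv/dtau) = (1.736867, 1.410821); Gamma_uuu = 0.000000, Gamma_uuv = 0.036782, Gamma_uvv = 0.000000, Gamma_vuu = 0.000000, Gamma_vuv = 0.229177, Gamma_vvv = 0.000000; k2 = (1.736867, 1.410821, -0.180260, -1.123152)
  k3: at (u, v) = (1.130706, 0.608750), (du/dtau, dv/dtau) = (1.736799, 1.411794); Gamma_uuu = 0.000000, Gamma_uuv = 0.036742, Gamma_uvv = 0.000000, Gamma_vuu = 0.000000, Gamma_vuv = 0.229194, Gamma_vvv = 0.000000; k3 = (1.736799, 1.411794, -0.180181, -1.123967)
  k4: at (u, v) = (1.174124, 0.644069), (du/dtau, dv/dtau) = (1.732296, 1.383674); Gamma_uuu = 0.000000, Gamma_uuv = 0.038011, Gamma_uvv = 0.000000, Gamma_vuu = 0.000000, Gamma_vuv = 0.226672, Gamma_vvv = 0.000000; k4 = (1.732296, 1.383674, -0.182220, -1.086635)
  Y <- Y + (h/6)(k1 + 2k2 + 2k3 + k4): u = 1.1741, v = 0.6441, du/dtau = 1.7323, dv/dtau = 1.3837


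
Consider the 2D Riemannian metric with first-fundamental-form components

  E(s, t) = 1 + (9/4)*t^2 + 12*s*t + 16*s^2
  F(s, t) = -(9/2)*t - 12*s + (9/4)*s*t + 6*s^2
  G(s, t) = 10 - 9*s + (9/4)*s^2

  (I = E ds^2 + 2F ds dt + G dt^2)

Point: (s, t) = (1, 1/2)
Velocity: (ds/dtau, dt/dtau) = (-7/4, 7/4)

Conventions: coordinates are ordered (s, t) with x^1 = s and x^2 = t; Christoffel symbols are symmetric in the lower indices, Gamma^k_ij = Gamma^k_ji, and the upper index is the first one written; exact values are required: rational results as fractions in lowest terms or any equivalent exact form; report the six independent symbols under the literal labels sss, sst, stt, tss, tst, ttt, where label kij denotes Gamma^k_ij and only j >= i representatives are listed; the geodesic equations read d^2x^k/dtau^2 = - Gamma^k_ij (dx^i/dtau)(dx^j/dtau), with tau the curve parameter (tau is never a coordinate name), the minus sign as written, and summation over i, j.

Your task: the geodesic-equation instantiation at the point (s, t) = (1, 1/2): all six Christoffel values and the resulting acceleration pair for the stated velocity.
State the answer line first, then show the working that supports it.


Answer: Gamma_sss = 304/413, Gamma_sst = 114/413, Gamma_stt = 0, Gamma_tss = -96/413, Gamma_tst = -36/413, Gamma_ttt = 0; accelerations (d^2s/dtau^2, d^2t/dtau^2) = (-133/236, 21/118)

E = 377/16, F = -57/8, G = 13/4 at the point
E_s = 38, E_t = 57/4, F_s = 9/8, F_t = -9/4, G_s = -9/2, G_t = 0
EG - F^2 = 413/16;  g^inv = (16/413) * [[13/4, 57/8], [57/8, 377/16]]
first-kind symbols [ij,l] = (1/2)(d_i g_jl + d_j g_il - d_l g_ij): [ss,s] = E_s/2 = 19, [ss,t] = F_s - E_t/2 = -6, [st,s] = E_t/2 = 57/8, [st,t] = G_s/2 = -9/4, [tt,s] = F_t - G_s/2 = 0, [tt,t] = G_t/2 = 0
Gamma^s_ij = (G*[ij,s] - F*[ij,t])/(EG - F^2), Gamma^t_ij = (E*[ij,t] - F*[ij,s])/(EG - F^2)
Gamma_sss = 304/413, Gamma_sst = 114/413, Gamma_stt = 0, Gamma_tss = -96/413, Gamma_tst = -36/413, Gamma_ttt = 0
d^2s/dtau^2 = -(Gamma_sss*(-7/4)^2 + 2*Gamma_sst*(-7/4)*(7/4) + Gamma_stt*(7/4)^2) = -133/236
d^2t/dtau^2 = -(Gamma_tss*(-7/4)^2 + 2*Gamma_tst*(-7/4)*(7/4) + Gamma_ttt*(7/4)^2) = 21/118


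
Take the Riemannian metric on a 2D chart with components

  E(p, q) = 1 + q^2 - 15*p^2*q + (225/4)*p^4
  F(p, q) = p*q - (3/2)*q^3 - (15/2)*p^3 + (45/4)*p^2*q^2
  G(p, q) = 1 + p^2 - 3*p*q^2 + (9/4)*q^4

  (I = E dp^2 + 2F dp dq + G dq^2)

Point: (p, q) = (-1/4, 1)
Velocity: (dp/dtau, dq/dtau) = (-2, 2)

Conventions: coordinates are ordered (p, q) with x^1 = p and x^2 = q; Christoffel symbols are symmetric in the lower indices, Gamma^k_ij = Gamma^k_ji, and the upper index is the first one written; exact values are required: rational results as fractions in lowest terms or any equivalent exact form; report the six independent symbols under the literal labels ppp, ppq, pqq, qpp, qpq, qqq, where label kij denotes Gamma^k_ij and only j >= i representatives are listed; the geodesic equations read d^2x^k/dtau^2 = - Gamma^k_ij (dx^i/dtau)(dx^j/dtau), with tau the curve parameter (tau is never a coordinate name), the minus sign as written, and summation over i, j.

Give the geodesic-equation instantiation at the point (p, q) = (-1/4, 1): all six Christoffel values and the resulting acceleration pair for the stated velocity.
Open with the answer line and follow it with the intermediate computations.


Answer: Gamma_ppp = 680/1483, Gamma_ppq = 544/4449, Gamma_pqq = -544/1483, Gamma_qpp = -2240/1483, Gamma_qpq = -1792/4449, Gamma_qqq = 1792/1483; accelerations (d^2p/dtau^2, d^2q/dtau^2) = (2720/4449, -8960/4449)

E = 1313/1024, F = -119/128, G = 65/16 at the point
E_p = 255/64, E_q = 17/16, F_p = -193/32, F_q = -107/32, G_p = -7/2, G_q = 21/2
EG - F^2 = 4449/1024;  g^inv = (1024/4449) * [[65/16, 119/128], [119/128, 1313/1024]]
first-kind symbols [ij,l] = (1/2)(d_i g_jl + d_j g_il - d_l g_ij): [pp,p] = E_p/2 = 255/128, [pp,q] = F_p - E_q/2 = -105/16, [pq,p] = E_q/2 = 17/32, [pq,q] = G_p/2 = -7/4, [qq,p] = F_q - G_p/2 = -51/32, [qq,q] = G_q/2 = 21/4
Gamma^p_ij = (G*[ij,p] - F*[ij,q])/(EG - F^2), Gamma^q_ij = (E*[ij,q] - F*[ij,p])/(EG - F^2)
Gamma_ppp = 680/1483, Gamma_ppq = 544/4449, Gamma_pqq = -544/1483, Gamma_qpp = -2240/1483, Gamma_qpq = -1792/4449, Gamma_qqq = 1792/1483
d^2p/dtau^2 = -(Gamma_ppp*(-2)^2 + 2*Gamma_ppq*(-2)*(2) + Gamma_pqq*(2)^2) = 2720/4449
d^2q/dtau^2 = -(Gamma_qpp*(-2)^2 + 2*Gamma_qpq*(-2)*(2) + Gamma_qqq*(2)^2) = -8960/4449


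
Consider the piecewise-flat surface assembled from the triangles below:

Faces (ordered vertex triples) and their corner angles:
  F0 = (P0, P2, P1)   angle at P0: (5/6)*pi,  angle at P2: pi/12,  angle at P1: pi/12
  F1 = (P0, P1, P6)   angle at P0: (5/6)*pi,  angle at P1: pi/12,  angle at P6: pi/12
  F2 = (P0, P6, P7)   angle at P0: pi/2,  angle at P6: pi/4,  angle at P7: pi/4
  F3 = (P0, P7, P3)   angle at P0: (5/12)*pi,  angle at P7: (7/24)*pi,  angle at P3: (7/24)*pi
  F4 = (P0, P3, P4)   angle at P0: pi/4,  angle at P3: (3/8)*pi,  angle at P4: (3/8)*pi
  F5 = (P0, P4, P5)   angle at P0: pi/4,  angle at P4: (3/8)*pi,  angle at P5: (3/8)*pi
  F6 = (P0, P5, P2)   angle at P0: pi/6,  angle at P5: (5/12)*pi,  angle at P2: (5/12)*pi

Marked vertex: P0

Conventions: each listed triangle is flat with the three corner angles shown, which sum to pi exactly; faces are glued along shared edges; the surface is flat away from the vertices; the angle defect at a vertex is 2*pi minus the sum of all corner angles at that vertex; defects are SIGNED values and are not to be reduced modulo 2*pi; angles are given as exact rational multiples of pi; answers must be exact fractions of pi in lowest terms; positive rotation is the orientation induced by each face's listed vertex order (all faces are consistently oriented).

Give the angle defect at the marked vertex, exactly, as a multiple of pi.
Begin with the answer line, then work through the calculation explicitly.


Answer: defect(P0) = (-5/4)*pi

Sum of corner angles at P0: (13/4)*pi
defect = 2*pi - (13/4)*pi


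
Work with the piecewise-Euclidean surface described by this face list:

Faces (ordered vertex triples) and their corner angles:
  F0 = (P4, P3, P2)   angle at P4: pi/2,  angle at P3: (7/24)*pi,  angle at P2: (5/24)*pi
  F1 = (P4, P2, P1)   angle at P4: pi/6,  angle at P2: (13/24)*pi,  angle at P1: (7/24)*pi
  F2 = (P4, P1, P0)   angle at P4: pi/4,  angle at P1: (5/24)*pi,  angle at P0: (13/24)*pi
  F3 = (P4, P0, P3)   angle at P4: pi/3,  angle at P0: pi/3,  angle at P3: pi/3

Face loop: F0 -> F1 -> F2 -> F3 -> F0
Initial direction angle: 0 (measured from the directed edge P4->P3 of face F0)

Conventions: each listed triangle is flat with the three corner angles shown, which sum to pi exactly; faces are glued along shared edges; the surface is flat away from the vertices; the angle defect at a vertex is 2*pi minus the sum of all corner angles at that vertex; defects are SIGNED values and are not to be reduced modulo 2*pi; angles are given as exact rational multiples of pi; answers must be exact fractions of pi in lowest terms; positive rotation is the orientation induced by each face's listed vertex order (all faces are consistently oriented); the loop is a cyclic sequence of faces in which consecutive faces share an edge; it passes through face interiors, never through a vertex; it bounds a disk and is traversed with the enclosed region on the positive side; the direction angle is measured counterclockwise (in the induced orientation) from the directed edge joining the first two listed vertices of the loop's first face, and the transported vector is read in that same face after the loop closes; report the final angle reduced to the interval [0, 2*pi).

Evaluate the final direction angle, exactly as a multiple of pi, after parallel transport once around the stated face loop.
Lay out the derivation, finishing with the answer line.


enclosed vertex P4: corner angles sum to (5/4)*pi, defect = 2*pi - (5/4)*pi = (3/4)*pi
transport around the loop rotates by the sum of enclosed defects; add to the initial angle mod 2*pi
final angle = 0 + (3/4)*pi = (3/4)*pi (mod 2*pi)

Answer: final direction angle = (3/4)*pi


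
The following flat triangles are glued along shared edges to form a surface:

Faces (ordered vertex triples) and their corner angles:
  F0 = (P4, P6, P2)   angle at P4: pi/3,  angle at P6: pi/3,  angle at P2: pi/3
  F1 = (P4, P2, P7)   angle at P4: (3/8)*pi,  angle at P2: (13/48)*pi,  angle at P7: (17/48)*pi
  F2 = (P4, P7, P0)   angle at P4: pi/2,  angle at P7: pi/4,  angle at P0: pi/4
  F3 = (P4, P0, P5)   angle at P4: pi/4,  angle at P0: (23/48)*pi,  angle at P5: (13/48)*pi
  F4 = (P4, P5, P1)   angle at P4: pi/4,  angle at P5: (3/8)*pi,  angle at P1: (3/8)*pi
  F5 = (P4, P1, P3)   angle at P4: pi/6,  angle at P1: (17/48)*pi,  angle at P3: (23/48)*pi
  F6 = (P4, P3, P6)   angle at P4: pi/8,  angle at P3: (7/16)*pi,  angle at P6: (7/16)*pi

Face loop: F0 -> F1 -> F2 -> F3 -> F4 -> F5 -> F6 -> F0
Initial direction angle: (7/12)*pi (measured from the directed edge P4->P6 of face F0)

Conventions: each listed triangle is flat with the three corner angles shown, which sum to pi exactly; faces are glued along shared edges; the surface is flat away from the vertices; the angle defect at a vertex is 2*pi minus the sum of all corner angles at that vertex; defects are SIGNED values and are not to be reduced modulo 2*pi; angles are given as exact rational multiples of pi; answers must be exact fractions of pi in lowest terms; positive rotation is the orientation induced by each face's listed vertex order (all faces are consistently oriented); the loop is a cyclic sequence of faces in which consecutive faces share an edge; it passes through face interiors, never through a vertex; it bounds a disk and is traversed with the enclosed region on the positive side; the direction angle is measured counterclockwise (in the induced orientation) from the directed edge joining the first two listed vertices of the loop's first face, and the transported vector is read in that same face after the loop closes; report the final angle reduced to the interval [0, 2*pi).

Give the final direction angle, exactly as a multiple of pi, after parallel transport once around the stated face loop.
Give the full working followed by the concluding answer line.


enclosed vertex P4: corner angles sum to 2*pi, defect = 2*pi - 2*pi = 0
transport around the loop rotates by the sum of enclosed defects; add to the initial angle mod 2*pi
final angle = (7/12)*pi + 0 = (7/12)*pi (mod 2*pi)

Answer: final direction angle = (7/12)*pi


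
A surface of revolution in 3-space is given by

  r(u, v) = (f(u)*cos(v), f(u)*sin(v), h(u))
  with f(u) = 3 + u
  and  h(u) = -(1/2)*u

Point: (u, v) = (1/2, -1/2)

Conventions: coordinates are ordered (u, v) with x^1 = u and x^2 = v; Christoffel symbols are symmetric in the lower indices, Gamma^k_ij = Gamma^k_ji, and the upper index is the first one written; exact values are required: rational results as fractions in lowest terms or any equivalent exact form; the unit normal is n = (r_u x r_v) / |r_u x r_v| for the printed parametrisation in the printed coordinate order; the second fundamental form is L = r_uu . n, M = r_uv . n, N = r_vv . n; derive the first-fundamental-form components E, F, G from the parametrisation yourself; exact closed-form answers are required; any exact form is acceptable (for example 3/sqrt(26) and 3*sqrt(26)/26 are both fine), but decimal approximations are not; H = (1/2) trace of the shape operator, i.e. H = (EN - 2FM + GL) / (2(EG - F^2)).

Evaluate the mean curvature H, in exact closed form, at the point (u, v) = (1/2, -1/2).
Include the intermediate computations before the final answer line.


f = 7/2, f' = 1, f'' = 0, h' = -1/2, h'' = 0
E = 5/4, F = 0, G = 49/4; answer radicand W^2 = 5/4
unnormalised second-form numerators: l = 0, m = 0, n = -7/4; L = l/sqrt(5/4), and similarly M = m/sqrt(W^2), N = n/sqrt(W^2)
H = (E*n - 2*F*m + G*l) / (2*(EG - F^2)*sqrt(W^2)); E*n - 2*F*m + G*l = -35/16, EG - F^2 = 245/16, so H = (-1/14)/sqrt(5/4)

Answer: H = -sqrt(5)/35


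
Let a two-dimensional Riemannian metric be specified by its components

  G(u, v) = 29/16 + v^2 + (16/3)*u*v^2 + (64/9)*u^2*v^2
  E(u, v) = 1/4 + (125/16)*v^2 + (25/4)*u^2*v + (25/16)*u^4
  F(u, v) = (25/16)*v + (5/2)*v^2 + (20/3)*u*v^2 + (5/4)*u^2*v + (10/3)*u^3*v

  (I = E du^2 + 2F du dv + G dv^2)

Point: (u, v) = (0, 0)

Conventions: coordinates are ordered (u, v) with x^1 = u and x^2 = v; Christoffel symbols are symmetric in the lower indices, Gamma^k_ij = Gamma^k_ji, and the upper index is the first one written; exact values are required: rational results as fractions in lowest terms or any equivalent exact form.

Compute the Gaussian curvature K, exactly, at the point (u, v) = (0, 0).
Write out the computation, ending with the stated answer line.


E = 1/4, F = 0, G = 29/16, EG - F^2 = 29/64 at the point
E_u = 0, E_v = 0, F_u = 0, F_v = 25/16, G_u = 0, G_v = 0
E_vv = 125/8, F_uv = 0, G_uu = 0
Compute both Brioschi determinants and normalise by (EG - F^2)^2.
M1 = [[-E_vv/2 + F_uv - G_uu/2, E_u/2, F_u - E_v/2], [F_v - G_u/2, E, F], [G_v/2, F, G]] = [[-125/16, 0, 0], [25/16, 1/4, 0], [0, 0, 29/16]]; det M1 = -3625/1024
M2 = [[0, E_v/2, G_u/2], [E_v/2, E, F], [G_u/2, F, G]] = [[0, 0, 0], [0, 1/4, 0], [0, 0, 29/16]]; det M2 = 0
det M1 - det M2 = -3625/1024; K = -3625/1024 / (29/64)^2 = -500/29

Answer: K = -500/29


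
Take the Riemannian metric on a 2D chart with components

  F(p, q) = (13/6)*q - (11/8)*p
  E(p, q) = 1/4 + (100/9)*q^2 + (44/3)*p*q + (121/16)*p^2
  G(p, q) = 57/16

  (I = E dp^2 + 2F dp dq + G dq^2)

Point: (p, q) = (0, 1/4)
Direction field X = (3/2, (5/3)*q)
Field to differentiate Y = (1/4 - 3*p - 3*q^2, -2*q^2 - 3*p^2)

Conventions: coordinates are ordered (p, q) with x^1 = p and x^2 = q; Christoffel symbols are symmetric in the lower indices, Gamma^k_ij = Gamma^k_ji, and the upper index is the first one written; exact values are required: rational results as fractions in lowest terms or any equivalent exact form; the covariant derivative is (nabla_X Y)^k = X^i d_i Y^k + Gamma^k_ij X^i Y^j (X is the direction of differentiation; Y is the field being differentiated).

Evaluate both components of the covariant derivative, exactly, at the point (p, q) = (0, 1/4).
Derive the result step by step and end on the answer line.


E = 17/18, F = 13/24, G = 57/16 at the point
E_p = 11/3, E_q = 50/9, F_p = -11/8, F_q = 13/6, G_p = 0, G_q = 0
EG - F^2 = 1769/576;  g^inv = (576/1769) * [[57/16, -13/24], [-13/24, 17/18]]
first-kind symbols [ij,l] = (1/2)(d_i g_jl + d_j g_il - d_l g_ij): [pp,p] = E_p/2 = 11/6, [pp,q] = F_p - E_q/2 = -299/72, [pq,p] = E_q/2 = 25/9, [pq,q] = G_p/2 = 0, [qq,p] = F_q - G_p/2 = 13/6, [qq,q] = G_q/2 = 0
Gamma^p_ij = (G*[ij,p] - F*[ij,q])/(EG - F^2), Gamma^q_ij = (E*[ij,q] - F*[ij,p])/(EG - F^2)
Gamma_ppp = 15173/5307, Gamma_ppq = 5700/1769, Gamma_pqq = 4446/1769, Gamma_qpp = -25480/15921, Gamma_qpq = -2600/5307, Gamma_qqq = -676/1769
X = (3/2, 5/12), Y = (1/16, -1/8) at the point

Answer: (nabla_X Y)^p = -311803/56608, (nabla_X Y)^q = -29785/63684


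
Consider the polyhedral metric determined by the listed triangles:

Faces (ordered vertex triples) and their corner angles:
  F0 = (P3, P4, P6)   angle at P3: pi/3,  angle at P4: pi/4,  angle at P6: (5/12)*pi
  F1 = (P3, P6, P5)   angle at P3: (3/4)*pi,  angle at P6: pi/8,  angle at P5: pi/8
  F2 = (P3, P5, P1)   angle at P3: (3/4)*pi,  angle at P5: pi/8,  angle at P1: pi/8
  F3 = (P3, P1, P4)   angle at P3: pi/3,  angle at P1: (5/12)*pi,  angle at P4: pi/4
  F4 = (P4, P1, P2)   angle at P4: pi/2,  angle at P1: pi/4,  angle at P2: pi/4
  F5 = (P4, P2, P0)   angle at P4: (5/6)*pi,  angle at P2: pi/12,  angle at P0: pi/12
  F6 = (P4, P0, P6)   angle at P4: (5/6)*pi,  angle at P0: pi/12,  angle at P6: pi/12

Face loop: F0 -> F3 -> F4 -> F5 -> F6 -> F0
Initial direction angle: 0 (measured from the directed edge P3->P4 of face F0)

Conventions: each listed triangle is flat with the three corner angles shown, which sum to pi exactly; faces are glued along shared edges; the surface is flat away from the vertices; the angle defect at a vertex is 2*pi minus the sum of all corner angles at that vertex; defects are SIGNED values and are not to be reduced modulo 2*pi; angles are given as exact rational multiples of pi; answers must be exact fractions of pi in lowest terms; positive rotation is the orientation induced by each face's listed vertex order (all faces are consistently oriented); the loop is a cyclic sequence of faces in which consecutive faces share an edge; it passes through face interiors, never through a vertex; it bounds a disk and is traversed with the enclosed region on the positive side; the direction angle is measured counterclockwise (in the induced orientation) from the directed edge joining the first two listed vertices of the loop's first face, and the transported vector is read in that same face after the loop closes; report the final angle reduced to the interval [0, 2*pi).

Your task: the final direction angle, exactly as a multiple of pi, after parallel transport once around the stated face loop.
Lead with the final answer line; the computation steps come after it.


Answer: final direction angle = (4/3)*pi

enclosed vertex P4: corner angles sum to (8/3)*pi, defect = 2*pi - (8/3)*pi = (-2/3)*pi
transport around the loop rotates by the sum of enclosed defects; add to the initial angle mod 2*pi
final angle = 0 - (2/3)*pi = (4/3)*pi (mod 2*pi)


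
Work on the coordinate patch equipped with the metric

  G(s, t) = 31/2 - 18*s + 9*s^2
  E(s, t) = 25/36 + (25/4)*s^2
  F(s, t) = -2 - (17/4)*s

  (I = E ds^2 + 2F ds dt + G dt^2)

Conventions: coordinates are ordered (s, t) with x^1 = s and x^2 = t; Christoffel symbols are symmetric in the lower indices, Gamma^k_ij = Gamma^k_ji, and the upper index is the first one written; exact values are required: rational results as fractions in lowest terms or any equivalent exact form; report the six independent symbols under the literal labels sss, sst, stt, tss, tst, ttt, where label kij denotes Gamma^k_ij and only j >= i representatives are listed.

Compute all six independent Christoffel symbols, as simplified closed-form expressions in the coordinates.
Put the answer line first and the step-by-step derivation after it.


Answer: Gamma_sss = (8100*s^3 - 16200*s^2 + 11349*s - 1224)/(8100*s^4 - 16200*s^3 + 12249*s^2 - 4248*s + 974), Gamma_sst = (5508*s^2 - 2916*s - 2592)/(8100*s^4 - 16200*s^3 + 12249*s^2 - 4248*s + 974), Gamma_stt = (-11664*s^3 + 34992*s^2 - 43416*s + 20088)/(8100*s^4 - 16200*s^3 + 12249*s^2 - 4248*s + 974), Gamma_tss = (1800*s - 425)/(8100*s^4 - 16200*s^3 + 12249*s^2 - 4248*s + 974), Gamma_tst = (8100*s^3 - 8100*s^2 + 900*s - 900)/(8100*s^4 - 16200*s^3 + 12249*s^2 - 4248*s + 974), Gamma_ttt = (-5508*s^2 + 2916*s + 2592)/(8100*s^4 - 16200*s^3 + 12249*s^2 - 4248*s + 974)

E = 25/36 + (25/4)*s^2; F = -2 - (17/4)*s; G = 31/2 - 18*s + 9*s^2
Gamma^k_ij = (1/2) g^{kl} (d_i g_jl + d_j g_il - d_l g_ij), with g^inv = (1/(EG-F^2)) [[G, -F], [-F, E]]
first partials: E_s = (25/2)*s, E_t = 0, F_s = -17/4, F_t = 0, G_s = -18 + 18*s, G_t = 0
D = EG - F^2 = 487/72 - (59/2)*s + (1361/16)*s^2 - (225/2)*s^3 + (225/4)*s^4
expanded: Gamma^s_ss = (G E_s - 2F F_s + F E_t)/(2D), Gamma^s_st = (G E_t - F G_s)/(2D), Gamma^s_tt = (2G F_t - G G_s - F G_t)/(2D), Gamma^t_ss = (2E F_s - E E_t - F E_s)/(2D), Gamma^t_st = (E G_s - F E_t)/(2D), Gamma^t_tt = (E G_t - 2F F_t + F G_s)/(2D); substitute and cancel common factors


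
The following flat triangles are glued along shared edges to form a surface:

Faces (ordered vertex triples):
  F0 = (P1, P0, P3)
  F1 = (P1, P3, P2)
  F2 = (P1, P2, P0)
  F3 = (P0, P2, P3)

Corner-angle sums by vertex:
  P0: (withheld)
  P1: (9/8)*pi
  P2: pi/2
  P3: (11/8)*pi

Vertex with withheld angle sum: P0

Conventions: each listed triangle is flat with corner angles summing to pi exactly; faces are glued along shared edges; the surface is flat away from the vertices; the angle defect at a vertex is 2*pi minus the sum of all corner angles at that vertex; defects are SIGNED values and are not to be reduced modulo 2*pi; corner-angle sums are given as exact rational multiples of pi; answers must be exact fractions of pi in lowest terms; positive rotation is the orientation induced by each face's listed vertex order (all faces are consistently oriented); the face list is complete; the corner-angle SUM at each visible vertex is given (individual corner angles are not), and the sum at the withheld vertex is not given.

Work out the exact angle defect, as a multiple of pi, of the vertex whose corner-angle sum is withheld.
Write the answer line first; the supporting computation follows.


Answer: defect(P0) = pi

V = 4, E = 6, F = 4; chi = V - E + F = 2
Gauss-Bonnet: total defect = 2*pi*chi = 4*pi; visible defects sum to 3*pi


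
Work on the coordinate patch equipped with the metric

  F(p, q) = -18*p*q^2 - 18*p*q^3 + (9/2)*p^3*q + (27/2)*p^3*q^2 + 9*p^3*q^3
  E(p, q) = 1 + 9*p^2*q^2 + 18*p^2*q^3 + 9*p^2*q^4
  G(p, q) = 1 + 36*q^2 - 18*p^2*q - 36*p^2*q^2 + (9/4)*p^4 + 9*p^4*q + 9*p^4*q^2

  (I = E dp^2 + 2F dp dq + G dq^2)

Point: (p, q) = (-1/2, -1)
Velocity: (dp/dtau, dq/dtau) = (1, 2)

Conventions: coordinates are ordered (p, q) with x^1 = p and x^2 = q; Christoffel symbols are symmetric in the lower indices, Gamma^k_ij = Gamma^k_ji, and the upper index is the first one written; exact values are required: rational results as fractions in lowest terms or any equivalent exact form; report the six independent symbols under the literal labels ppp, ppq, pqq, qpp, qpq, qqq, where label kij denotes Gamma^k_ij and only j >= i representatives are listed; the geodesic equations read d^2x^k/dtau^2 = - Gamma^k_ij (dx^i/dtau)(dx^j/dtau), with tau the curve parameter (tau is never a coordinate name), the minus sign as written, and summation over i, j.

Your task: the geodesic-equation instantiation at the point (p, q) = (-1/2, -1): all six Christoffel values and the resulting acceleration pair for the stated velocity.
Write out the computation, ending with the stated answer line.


E = 1, F = 0, G = 2089/64 at the point
E_p = 0, E_q = 0, F_p = 0, F_q = 135/16, G_p = 135/8, G_q = -945/16
EG - F^2 = 2089/64;  g^inv = (64/2089) * [[2089/64, 0], [0, 1]]
first-kind symbols [ij,l] = (1/2)(d_i g_jl + d_j g_il - d_l g_ij): [pp,p] = E_p/2 = 0, [pp,q] = F_p - E_q/2 = 0, [pq,p] = E_q/2 = 0, [pq,q] = G_p/2 = 135/16, [qq,p] = F_q - G_p/2 = 0, [qq,q] = G_q/2 = -945/32
Gamma^p_ij = (G*[ij,p] - F*[ij,q])/(EG - F^2), Gamma^q_ij = (E*[ij,q] - F*[ij,p])/(EG - F^2)
Gamma_ppp = 0, Gamma_ppq = 0, Gamma_pqq = 0, Gamma_qpp = 0, Gamma_qpq = 540/2089, Gamma_qqq = -1890/2089
d^2p/dtau^2 = -(Gamma_ppp*(1)^2 + 2*Gamma_ppq*(1)*(2) + Gamma_pqq*(2)^2) = 0
d^2q/dtau^2 = -(Gamma_qpp*(1)^2 + 2*Gamma_qpq*(1)*(2) + Gamma_qqq*(2)^2) = 5400/2089

Answer: Gamma_ppp = 0, Gamma_ppq = 0, Gamma_pqq = 0, Gamma_qpp = 0, Gamma_qpq = 540/2089, Gamma_qqq = -1890/2089; accelerations (d^2p/dtau^2, d^2q/dtau^2) = (0, 5400/2089)


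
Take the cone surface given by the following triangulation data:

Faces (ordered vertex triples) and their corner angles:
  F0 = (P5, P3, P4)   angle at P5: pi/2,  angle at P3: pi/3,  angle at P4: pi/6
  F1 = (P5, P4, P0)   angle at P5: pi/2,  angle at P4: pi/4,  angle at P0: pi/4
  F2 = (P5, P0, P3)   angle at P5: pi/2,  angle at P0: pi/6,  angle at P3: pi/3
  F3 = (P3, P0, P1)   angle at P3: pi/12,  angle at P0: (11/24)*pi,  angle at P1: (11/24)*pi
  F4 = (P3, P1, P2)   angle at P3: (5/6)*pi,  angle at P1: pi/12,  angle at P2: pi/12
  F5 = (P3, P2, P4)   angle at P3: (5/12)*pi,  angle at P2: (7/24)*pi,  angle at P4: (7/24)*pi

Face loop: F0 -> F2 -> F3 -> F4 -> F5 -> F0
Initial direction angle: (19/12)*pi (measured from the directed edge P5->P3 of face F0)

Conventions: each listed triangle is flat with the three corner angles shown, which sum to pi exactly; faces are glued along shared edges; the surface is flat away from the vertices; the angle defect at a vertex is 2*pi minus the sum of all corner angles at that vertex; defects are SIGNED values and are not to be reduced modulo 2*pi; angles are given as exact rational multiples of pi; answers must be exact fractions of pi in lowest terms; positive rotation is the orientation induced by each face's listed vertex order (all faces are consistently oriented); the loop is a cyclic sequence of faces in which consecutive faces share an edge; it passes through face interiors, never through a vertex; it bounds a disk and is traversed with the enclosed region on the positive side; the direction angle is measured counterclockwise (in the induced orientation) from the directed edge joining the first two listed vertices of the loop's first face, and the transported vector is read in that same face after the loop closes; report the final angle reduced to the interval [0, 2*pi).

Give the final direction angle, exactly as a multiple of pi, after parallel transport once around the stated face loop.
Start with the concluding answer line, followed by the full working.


Answer: final direction angle = (19/12)*pi

enclosed vertex P3: corner angles sum to 2*pi, defect = 2*pi - 2*pi = 0
holonomy = initial angle + sum of enclosed defects (mod 2*pi), positive in the induced orientation
final angle = (19/12)*pi + 0 = (19/12)*pi (mod 2*pi)


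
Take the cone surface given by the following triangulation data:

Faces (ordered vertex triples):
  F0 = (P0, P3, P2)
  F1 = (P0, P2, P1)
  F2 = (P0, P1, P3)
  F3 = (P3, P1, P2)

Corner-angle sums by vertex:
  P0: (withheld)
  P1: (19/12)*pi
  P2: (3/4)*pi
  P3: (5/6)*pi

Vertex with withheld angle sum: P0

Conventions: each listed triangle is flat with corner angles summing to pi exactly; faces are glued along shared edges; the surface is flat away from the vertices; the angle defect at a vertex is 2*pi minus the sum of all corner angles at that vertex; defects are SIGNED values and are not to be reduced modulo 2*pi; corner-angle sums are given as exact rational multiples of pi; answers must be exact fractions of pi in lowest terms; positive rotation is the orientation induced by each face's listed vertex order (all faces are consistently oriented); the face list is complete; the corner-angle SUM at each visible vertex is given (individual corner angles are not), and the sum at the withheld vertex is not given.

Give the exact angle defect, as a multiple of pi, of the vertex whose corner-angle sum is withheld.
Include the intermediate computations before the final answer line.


V = 4, E = 6, F = 4; chi = V - E + F = 2
Gauss-Bonnet: total defect = 2*pi*chi = 4*pi; visible defects sum to (17/6)*pi

Answer: defect(P0) = (7/6)*pi


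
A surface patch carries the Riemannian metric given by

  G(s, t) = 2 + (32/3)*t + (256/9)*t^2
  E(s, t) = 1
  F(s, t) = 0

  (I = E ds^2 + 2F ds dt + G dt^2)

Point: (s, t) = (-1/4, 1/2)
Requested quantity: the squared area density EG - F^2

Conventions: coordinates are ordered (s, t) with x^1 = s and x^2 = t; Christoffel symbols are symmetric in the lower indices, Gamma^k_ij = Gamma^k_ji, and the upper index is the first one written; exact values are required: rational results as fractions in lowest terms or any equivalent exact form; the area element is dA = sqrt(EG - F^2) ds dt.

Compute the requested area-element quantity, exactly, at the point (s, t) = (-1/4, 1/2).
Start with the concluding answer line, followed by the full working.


Answer: EG - F^2 = 130/9

E = 1, F = 0, G = 130/9; EG - F^2 = 130/9


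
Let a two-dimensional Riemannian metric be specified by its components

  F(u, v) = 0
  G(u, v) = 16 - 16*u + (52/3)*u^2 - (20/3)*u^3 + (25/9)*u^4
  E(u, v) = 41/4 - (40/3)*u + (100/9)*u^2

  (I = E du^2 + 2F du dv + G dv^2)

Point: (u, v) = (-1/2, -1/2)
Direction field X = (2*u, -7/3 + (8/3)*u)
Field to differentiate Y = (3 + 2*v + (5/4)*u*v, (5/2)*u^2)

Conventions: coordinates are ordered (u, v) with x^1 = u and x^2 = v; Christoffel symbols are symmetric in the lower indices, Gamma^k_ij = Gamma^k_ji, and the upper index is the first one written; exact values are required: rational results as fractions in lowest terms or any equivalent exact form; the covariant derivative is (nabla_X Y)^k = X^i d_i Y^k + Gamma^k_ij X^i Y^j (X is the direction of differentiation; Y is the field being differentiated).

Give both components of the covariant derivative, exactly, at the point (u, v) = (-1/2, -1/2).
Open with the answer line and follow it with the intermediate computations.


Answer: (nabla_X Y)^u = -90059/17016, (nabla_X Y)^v = 6757/780

E = 709/36, F = 0, G = 4225/144 at the point
E_u = -220/9, E_v = 0, F_u = 0, F_v = 0, G_u = -715/18, G_v = 0
EG - F^2 = 2995525/5184;  g^inv = (5184/2995525) * [[4225/144, 0], [0, 709/36]]
first-kind symbols [ij,l] = (1/2)(d_i g_jl + d_j g_il - d_l g_ij): [uu,u] = E_u/2 = -110/9, [uu,v] = F_u - E_v/2 = 0, [uv,u] = E_v/2 = 0, [uv,v] = G_u/2 = -715/36, [vv,u] = F_v - G_u/2 = 715/36, [vv,v] = G_v/2 = 0
Gamma^u_ij = (G*[ij,u] - F*[ij,v])/(EG - F^2), Gamma^v_ij = (E*[ij,v] - F*[ij,u])/(EG - F^2)
Gamma_uuu = -440/709, Gamma_uuv = 0, Gamma_uvv = 715/709, Gamma_vuu = 0, Gamma_vuv = -44/65, Gamma_vvv = 0
X = (-1, -11/3), Y = (37/16, 5/8) at the point


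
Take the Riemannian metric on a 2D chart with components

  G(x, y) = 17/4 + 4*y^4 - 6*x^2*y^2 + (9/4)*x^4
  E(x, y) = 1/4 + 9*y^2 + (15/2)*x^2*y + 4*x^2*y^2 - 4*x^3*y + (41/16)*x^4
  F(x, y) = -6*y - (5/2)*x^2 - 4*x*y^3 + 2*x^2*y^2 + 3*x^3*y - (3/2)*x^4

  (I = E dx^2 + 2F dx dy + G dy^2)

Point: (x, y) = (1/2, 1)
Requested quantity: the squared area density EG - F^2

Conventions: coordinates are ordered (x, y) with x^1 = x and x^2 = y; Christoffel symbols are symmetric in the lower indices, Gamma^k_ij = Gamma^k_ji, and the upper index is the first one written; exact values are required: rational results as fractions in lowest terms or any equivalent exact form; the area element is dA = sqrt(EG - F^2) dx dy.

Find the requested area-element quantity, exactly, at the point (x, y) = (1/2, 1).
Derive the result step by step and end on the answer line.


E = 3017/256, F = -251/32, G = 441/64; EG - F^2 = 322481/16384

Answer: EG - F^2 = 322481/16384


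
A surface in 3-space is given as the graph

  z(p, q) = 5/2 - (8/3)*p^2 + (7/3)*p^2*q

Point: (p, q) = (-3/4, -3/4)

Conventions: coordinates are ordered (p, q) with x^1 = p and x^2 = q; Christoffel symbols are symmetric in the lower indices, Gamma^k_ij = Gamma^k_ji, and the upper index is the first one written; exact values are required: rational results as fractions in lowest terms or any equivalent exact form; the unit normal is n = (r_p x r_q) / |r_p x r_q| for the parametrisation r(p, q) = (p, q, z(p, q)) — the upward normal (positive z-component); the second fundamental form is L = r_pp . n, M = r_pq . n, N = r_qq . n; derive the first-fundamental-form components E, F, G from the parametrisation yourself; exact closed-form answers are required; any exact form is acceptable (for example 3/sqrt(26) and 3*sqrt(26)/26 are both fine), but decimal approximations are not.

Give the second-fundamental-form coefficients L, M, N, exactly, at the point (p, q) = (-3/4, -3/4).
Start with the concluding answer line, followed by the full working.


Answer: L = -424*sqrt(11933)/35799, M = -56*sqrt(11933)/11933, N = 0

z_p = 53/8, z_q = 21/16, z_pp = -53/6, z_pq = -7/2, z_qq = 0
E = 2873/64, F = 1113/128, G = 697/256; answer radicand W^2 = 11933/256
unnormalised second-form numerators: l = -53/6, m = -7/2, n = 0; L = l/sqrt(11933/256), and similarly M = m/sqrt(W^2), N = n/sqrt(W^2)


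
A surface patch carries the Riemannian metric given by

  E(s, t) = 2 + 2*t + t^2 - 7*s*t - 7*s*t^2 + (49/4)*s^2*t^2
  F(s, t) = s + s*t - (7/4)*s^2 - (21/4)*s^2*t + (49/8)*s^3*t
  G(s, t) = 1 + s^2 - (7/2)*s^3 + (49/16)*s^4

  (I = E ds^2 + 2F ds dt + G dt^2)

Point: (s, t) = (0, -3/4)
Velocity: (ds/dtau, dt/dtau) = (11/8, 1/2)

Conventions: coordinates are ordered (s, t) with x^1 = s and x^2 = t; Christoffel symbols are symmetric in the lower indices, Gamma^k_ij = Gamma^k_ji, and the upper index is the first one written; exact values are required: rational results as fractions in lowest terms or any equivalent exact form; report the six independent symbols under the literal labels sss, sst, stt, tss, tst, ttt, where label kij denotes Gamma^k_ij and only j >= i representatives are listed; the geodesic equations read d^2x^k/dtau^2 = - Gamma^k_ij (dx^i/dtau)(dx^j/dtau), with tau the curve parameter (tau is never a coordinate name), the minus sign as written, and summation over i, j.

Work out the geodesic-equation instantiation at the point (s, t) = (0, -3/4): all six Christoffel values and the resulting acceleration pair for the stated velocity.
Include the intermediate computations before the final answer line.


E = 17/16, F = 0, G = 1 at the point
E_s = 21/16, E_t = 1/2, F_s = 1/4, F_t = 0, G_s = 0, G_t = 0
EG - F^2 = 17/16;  g^inv = (16/17) * [[1, 0], [0, 17/16]]
first-kind symbols [ij,l] = (1/2)(d_i g_jl + d_j g_il - d_l g_ij): [ss,s] = E_s/2 = 21/32, [ss,t] = F_s - E_t/2 = 0, [st,s] = E_t/2 = 1/4, [st,t] = G_s/2 = 0, [tt,s] = F_t - G_s/2 = 0, [tt,t] = G_t/2 = 0
Gamma^s_ij = (G*[ij,s] - F*[ij,t])/(EG - F^2), Gamma^t_ij = (E*[ij,t] - F*[ij,s])/(EG - F^2)
Gamma_sss = 21/34, Gamma_sst = 4/17, Gamma_stt = 0, Gamma_tss = 0, Gamma_tst = 0, Gamma_ttt = 0
d^2s/dtau^2 = -(Gamma_sss*(11/8)^2 + 2*Gamma_sst*(11/8)*(1/2) + Gamma_stt*(1/2)^2) = -3245/2176
d^2t/dtau^2 = -(Gamma_tss*(11/8)^2 + 2*Gamma_tst*(11/8)*(1/2) + Gamma_ttt*(1/2)^2) = 0

Answer: Gamma_sss = 21/34, Gamma_sst = 4/17, Gamma_stt = 0, Gamma_tss = 0, Gamma_tst = 0, Gamma_ttt = 0; accelerations (d^2s/dtau^2, d^2t/dtau^2) = (-3245/2176, 0)
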